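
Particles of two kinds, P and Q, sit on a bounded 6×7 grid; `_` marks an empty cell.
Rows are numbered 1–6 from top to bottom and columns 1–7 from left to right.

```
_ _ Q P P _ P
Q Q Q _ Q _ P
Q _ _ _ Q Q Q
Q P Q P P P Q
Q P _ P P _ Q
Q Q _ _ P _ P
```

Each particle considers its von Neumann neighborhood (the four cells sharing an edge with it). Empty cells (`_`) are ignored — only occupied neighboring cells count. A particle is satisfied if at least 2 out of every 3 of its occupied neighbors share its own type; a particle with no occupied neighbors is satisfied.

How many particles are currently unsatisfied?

(1,3)Q 1/2 unhappy
(1,4)P 1/2 unhappy
(1,5)P 1/2 unhappy
(1,7)P 1/1 ok
(2,1)Q 2/2 ok
(2,2)Q 2/2 ok
(2,3)Q 2/2 ok
(2,5)Q 1/2 unhappy
(2,7)P 1/2 unhappy
(3,1)Q 2/2 ok
(3,5)Q 2/3 ok
(3,6)Q 2/3 ok
(3,7)Q 2/3 ok
(4,1)Q 2/3 ok
(4,2)P 1/3 unhappy
(4,3)Q 0/2 unhappy
(4,4)P 2/3 ok
(4,5)P 3/4 ok
(4,6)P 1/3 unhappy
(4,7)Q 2/3 ok
(5,1)Q 2/3 ok
(5,2)P 1/3 unhappy
(5,4)P 2/2 ok
(5,5)P 3/3 ok
(5,7)Q 1/2 unhappy
(6,1)Q 2/2 ok
(6,2)Q 1/2 unhappy
(6,5)P 1/1 ok
(6,7)P 0/1 unhappy
Unsatisfied: (1,3), (1,4), (1,5), (2,5), (2,7), (4,2), (4,3), (4,6), (5,2), (5,7), (6,2), (6,7) — 12 in total.

12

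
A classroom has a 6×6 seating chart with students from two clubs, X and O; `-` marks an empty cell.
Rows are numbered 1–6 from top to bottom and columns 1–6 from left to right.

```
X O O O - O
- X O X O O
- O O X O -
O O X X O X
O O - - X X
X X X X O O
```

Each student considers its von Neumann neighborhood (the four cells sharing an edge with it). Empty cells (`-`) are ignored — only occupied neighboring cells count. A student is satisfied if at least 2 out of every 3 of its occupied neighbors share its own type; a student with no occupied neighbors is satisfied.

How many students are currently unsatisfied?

(1,1)X 0/1 ✗
(1,2)O 1/3 ✗
(1,3)O 3/3 ✓
(1,4)O 1/2 ✗
(1,6)O 1/1 ✓
(2,2)X 0/3 ✗
(2,3)O 2/4 ✗
(2,4)X 1/4 ✗
(2,5)O 2/3 ✓
(2,6)O 2/2 ✓
(3,2)O 2/3 ✓
(3,3)O 2/4 ✗
(3,4)X 2/4 ✗
(3,5)O 2/3 ✓
(4,1)O 2/2 ✓
(4,2)O 3/4 ✓
(4,3)X 1/3 ✗
(4,4)X 2/3 ✓
(4,5)O 1/4 ✗
(4,6)X 1/2 ✗
(5,1)O 2/3 ✓
(5,2)O 2/3 ✓
(5,5)X 1/3 ✗
(5,6)X 2/3 ✓
(6,1)X 1/2 ✗
(6,2)X 2/3 ✓
(6,3)X 2/2 ✓
(6,4)X 1/2 ✗
(6,5)O 1/3 ✗
(6,6)O 1/2 ✗
Unsatisfied: (1,1), (1,2), (1,4), (2,2), (2,3), (2,4), (3,3), (3,4), (4,3), (4,5), (4,6), (5,5), (6,1), (6,4), (6,5), (6,6) — 16 in total.

16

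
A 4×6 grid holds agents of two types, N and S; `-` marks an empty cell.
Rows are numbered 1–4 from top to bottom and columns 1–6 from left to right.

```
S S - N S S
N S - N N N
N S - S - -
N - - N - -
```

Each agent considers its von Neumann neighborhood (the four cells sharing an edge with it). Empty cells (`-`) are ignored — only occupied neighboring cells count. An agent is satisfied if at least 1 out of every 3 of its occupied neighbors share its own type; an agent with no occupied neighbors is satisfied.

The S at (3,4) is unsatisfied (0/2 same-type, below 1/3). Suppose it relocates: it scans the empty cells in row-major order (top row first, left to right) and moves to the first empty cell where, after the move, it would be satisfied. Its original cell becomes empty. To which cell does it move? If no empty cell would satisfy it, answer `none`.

Vacating (3,4). Empty cells in order:
  (1,3): 1/2 same-type → satisfied — stop here.

(1,3)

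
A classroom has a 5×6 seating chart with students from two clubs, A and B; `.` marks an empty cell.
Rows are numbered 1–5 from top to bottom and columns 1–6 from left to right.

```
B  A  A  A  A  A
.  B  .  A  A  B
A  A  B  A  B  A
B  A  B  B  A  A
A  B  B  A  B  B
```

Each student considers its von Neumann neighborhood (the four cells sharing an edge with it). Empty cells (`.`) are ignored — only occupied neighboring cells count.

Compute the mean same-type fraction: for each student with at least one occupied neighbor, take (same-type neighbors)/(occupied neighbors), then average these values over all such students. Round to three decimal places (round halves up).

Row 1: (1,1)B 0/1 · (1,2)A 1/3 · (1,3)A 2/2 · (1,4)A 3/3 · (1,5)A 3/3 · (1,6)A 1/2
Row 2: (2,2)B 0/2 · (2,4)A 3/3 · (2,5)A 2/4 · (2,6)B 0/3
Row 3: (3,1)A 1/2 · (3,2)A 2/4 · (3,3)B 1/3 · (3,4)A 1/4 · (3,5)B 0/4 · (3,6)A 1/3
Row 4: (4,1)B 0/3 · (4,2)A 1/4 · (4,3)B 3/4 · (4,4)B 1/4 · (4,5)A 1/4 · (4,6)A 2/3
Row 5: (5,1)A 0/2 · (5,2)B 1/3 · (5,3)B 2/3 · (5,4)A 0/3 · (5,5)B 1/3 · (5,6)B 1/2
Sum over 28 students: 0/1 + 1/3 + 2/2 + 3/3 + 3/3 + 1/2 + 0/2 + 3/3 + 2/4 + 0/3 + 1/2 + 2/4 + 1/3 + 1/4 + 0/4 + 1/3 + 0/3 + 1/4 + 3/4 + 1/4 + 1/4 + 2/3 + 0/2 + 1/3 + 2/3 + 0/3 + 1/3 + 1/2 = 45/4; mean = 45/4 ÷ 28 = 45/112 = 0.401785… → 0.402.

0.402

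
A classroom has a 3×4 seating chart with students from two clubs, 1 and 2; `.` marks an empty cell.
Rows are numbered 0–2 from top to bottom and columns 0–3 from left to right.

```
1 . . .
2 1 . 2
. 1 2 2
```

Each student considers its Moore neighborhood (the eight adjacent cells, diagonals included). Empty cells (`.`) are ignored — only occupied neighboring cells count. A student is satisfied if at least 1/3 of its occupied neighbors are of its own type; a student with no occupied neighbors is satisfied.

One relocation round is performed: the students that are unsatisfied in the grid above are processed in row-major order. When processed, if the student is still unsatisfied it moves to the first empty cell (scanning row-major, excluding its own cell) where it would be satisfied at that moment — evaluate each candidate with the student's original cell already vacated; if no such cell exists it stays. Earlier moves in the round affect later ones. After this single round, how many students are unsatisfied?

Initially unsatisfied (in order): (1,0).
  (1,0) → (0,2).
Resulting grid:
1 . 2 .
. 1 . 2
. 1 2 2
All satisfied now.

0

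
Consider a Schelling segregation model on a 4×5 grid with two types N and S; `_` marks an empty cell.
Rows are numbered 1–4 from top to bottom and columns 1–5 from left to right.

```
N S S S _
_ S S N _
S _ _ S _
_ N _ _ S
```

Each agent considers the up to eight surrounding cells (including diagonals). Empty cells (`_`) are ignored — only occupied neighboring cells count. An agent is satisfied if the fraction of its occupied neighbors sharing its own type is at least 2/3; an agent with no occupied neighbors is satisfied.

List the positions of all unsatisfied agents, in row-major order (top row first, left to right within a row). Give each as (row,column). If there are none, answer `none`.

Row 1: (1,1)N 0/2 unhappy · (1,2)S 3/4 ok · (1,3)S 4/5 ok · (1,4)S 2/3 ok
Row 2: (2,2)S 4/5 ok · (2,3)S 5/6 ok · (2,4)N 0/4 unhappy
Row 3: (3,1)S 1/2 unhappy · (3,4)S 2/3 ok
Row 4: (4,2)N 0/1 unhappy · (4,5)S 1/1 ok

(1,1), (2,4), (3,1), (4,2)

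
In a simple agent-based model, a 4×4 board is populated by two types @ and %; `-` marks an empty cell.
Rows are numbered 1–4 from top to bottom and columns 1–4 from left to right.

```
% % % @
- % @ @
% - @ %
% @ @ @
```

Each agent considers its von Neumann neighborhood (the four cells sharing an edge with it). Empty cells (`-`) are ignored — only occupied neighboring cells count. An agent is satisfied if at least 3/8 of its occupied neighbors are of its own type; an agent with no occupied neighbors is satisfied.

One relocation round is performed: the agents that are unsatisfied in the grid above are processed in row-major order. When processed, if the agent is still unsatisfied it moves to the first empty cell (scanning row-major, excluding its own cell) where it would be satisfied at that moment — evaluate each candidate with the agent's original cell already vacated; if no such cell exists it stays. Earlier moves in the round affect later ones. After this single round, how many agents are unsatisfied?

Initially unsatisfied (in order): (1,3), (3,4).
  (1,3) → (2,1).
  (3,4) → (3,2).
Resulting grid:
% % - @
% % @ @
% % @ -
% @ @ @
Unsatisfied now: (4,2).

1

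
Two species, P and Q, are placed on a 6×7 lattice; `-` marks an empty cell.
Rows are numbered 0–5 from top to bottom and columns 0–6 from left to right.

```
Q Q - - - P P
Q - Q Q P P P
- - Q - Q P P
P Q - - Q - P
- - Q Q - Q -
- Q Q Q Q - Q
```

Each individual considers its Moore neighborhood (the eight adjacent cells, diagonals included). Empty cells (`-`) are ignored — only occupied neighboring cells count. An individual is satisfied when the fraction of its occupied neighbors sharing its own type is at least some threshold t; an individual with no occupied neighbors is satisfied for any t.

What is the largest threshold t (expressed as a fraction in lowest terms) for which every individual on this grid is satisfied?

(0,0)Q 2/2
(0,1)Q 3/3
(0,5)P 4/4
(0,6)P 3/3
(1,0)Q 2/2
(1,2)Q 3/3
(1,3)Q 3/4
(1,4)P 3/5
(1,5)P 6/7
(1,6)P 5/5
(2,2)Q 3/3
(2,4)Q 2/5
(2,5)P 5/7
(2,6)P 4/4
(3,0)P 0/1
(3,1)Q 2/3
(3,4)Q 3/4
(3,6)P 2/3
(4,2)Q 5/5
(4,3)Q 5/5
(4,5)Q 3/4
(5,1)Q 2/2
(5,2)Q 4/4
(5,3)Q 4/4
(5,4)Q 3/3
(5,6)Q 1/1
The smallest same-type fraction is 0/1 at (3,0), which reduces to 0/1. Any threshold above that leaves this individual unsatisfied.

0/1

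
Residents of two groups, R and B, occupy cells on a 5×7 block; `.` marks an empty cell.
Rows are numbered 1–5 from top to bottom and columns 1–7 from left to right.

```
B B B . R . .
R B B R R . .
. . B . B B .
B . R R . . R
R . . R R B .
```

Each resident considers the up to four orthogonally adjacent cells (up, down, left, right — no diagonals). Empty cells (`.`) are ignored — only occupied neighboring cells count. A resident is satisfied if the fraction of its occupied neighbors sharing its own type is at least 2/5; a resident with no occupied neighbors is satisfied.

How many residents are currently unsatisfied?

Row 1: (1,1)B 1/2 ✓ · (1,2)B 3/3 ✓ · (1,3)B 2/2 ✓ · (1,5)R 1/1 ✓
Row 2: (2,1)R 0/2 ✗ · (2,2)B 2/3 ✓ · (2,3)B 3/4 ✓ · (2,4)R 1/2 ✓ · (2,5)R 2/3 ✓
Row 3: (3,3)B 1/2 ✓ · (3,5)B 1/2 ✓ · (3,6)B 1/1 ✓
Row 4: (4,1)B 0/1 ✗ · (4,3)R 1/2 ✓ · (4,4)R 2/2 ✓ · (4,7)R 0/0 ✓
Row 5: (5,1)R 0/1 ✗ · (5,4)R 2/2 ✓ · (5,5)R 1/2 ✓ · (5,6)B 0/1 ✗
Unsatisfied: (2,1), (4,1), (5,1), (5,6) — 4 in total.

4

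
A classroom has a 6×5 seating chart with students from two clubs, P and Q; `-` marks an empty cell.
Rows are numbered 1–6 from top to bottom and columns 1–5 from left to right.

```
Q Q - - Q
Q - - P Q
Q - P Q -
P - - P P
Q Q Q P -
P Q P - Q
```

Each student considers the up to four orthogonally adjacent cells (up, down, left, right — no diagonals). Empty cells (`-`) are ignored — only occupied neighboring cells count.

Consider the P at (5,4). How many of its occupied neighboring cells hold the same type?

1

Occupied neighbors of (5,4): (4,4)=P, (5,3)=Q.
Same type (P): 1 of 2.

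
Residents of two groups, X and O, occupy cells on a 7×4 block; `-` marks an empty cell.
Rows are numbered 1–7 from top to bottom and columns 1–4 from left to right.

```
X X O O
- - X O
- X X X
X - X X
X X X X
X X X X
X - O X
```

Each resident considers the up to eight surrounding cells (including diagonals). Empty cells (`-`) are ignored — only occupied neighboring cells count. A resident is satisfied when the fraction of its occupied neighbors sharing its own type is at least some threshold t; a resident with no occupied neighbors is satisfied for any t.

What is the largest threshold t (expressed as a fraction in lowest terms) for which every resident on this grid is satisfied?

Row 1: (1,1)X 1/1 · (1,2)X 2/3 · (1,3)O 2/4 · (1,4)O 2/3
Row 2: (2,3)X 4/7 · (2,4)O 2/5
Row 3: (3,2)X 4/4 · (3,3)X 5/6 · (3,4)X 4/5
Row 4: (4,1)X 3/3 · (4,3)X 7/7 · (4,4)X 5/5
Row 5: (5,1)X 4/4 · (5,2)X 7/7 · (5,3)X 7/7 · (5,4)X 5/5
Row 6: (6,1)X 4/4 · (6,2)X 6/7 · (6,3)X 6/7 · (6,4)X 4/5
Row 7: (7,1)X 2/2 · (7,3)O 0/4 · (7,4)X 2/3
The smallest same-type fraction is 0/4 at (7,3), which reduces to 0/1. Any threshold above that leaves this resident unsatisfied.

0/1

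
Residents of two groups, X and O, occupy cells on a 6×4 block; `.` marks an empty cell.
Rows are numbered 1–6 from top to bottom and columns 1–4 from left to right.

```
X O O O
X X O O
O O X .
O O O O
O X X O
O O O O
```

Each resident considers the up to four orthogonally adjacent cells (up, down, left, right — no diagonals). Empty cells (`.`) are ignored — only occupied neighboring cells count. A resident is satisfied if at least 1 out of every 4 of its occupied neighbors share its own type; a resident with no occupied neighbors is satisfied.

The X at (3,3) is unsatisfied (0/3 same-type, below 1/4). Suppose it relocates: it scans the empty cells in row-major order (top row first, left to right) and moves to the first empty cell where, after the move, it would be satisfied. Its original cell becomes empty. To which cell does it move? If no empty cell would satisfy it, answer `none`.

none

Vacating (3,3). Empty cells in order:
  (3,4): 0/2 same-type → still unsatisfied.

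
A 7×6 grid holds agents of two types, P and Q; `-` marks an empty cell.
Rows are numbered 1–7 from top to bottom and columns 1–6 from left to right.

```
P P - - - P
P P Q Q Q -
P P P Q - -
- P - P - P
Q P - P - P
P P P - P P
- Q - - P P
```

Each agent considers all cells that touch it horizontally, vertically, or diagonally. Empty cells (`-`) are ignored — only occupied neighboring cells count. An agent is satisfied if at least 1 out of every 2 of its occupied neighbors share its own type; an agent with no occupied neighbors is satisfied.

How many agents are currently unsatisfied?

Row 1: (1,1)P 3/3 ✓ · (1,2)P 3/4 ✓ · (1,6)P 0/1 ✗
Row 2: (2,1)P 5/5 ✓ · (2,2)P 6/7 ✓ · (2,3)Q 2/6 ✗ · (2,4)Q 3/4 ✓ · (2,5)Q 2/3 ✓
Row 3: (3,1)P 4/4 ✓ · (3,2)P 5/6 ✓ · (3,3)P 4/7 ✓ · (3,4)Q 3/5 ✓
Row 4: (4,2)P 4/5 ✓ · (4,4)P 2/3 ✓ · (4,6)P 1/1 ✓
Row 5: (5,1)Q 0/4 ✗ · (5,2)P 4/5 ✓ · (5,4)P 3/3 ✓ · (5,6)P 3/3 ✓
Row 6: (6,1)P 2/4 ✓ · (6,2)P 3/5 ✓ · (6,3)P 3/4 ✓ · (6,5)P 5/5 ✓ · (6,6)P 4/4 ✓
Row 7: (7,2)Q 0/3 ✗ · (7,5)P 3/3 ✓ · (7,6)P 3/3 ✓
Unsatisfied: (1,6), (2,3), (5,1), (7,2) — 4 in total.

4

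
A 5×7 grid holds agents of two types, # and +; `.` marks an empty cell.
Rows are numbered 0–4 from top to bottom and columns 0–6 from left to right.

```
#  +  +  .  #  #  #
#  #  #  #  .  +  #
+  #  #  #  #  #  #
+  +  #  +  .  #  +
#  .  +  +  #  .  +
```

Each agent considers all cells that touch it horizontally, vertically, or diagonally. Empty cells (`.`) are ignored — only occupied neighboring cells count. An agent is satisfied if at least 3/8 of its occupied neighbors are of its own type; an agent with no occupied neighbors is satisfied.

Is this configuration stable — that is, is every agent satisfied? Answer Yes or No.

Row 0: (0,0)# 2/3 satisfied · (0,1)+ 1/5 not · (0,2)+ 1/4 not · (0,4)# 2/3 satisfied · (0,5)# 3/4 satisfied · (0,6)# 2/3 satisfied
Row 1: (1,0)# 3/5 satisfied · (1,1)# 5/8 satisfied · (1,2)# 5/7 satisfied · (1,3)# 5/6 satisfied · (1,5)+ 0/7 not · (1,6)# 4/5 satisfied
Row 2: (2,0)+ 2/5 satisfied · (2,1)# 5/8 satisfied · (2,2)# 6/8 satisfied · (2,3)# 5/6 satisfied · (2,4)# 4/6 satisfied · (2,5)# 4/6 satisfied · (2,6)# 3/5 satisfied
Row 3: (3,0)+ 2/4 satisfied · (3,1)+ 3/7 satisfied · (3,2)# 3/7 satisfied · (3,3)+ 2/7 not · (3,5)# 4/6 satisfied · (3,6)+ 1/4 not
Row 4: (4,0)# 0/2 not · (4,2)+ 3/4 satisfied · (4,3)+ 2/4 satisfied · (4,4)# 1/3 not · (4,6)+ 1/2 satisfied
For instance (0,1) has only 1/5 same-type neighbors, below 3/8.

No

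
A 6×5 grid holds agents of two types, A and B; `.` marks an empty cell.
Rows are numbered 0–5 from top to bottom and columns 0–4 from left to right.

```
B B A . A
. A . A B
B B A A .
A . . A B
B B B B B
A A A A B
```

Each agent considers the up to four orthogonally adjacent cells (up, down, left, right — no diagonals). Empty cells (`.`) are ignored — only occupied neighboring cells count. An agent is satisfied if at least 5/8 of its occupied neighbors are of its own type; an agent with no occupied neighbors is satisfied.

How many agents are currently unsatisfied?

17

Row 0: (0,0)B 1/1 ok · (0,1)B 1/3 unhappy · (0,2)A 0/1 unhappy · (0,4)A 0/1 unhappy
Row 1: (1,1)A 0/2 unhappy · (1,3)A 1/2 unhappy · (1,4)B 0/2 unhappy
Row 2: (2,0)B 1/2 unhappy · (2,1)B 1/3 unhappy · (2,2)A 1/2 unhappy · (2,3)A 3/3 ok
Row 3: (3,0)A 0/2 unhappy · (3,3)A 1/3 unhappy · (3,4)B 1/2 unhappy
Row 4: (4,0)B 1/3 unhappy · (4,1)B 2/3 ok · (4,2)B 2/3 ok · (4,3)B 2/4 unhappy · (4,4)B 3/3 ok
Row 5: (5,0)A 1/2 unhappy · (5,1)A 2/3 ok · (5,2)A 2/3 ok · (5,3)A 1/3 unhappy · (5,4)B 1/2 unhappy
Unsatisfied: (0,1), (0,2), (0,4), (1,1), (1,3), (1,4), (2,0), (2,1), (2,2), (3,0), (3,3), (3,4), (4,0), (4,3), (5,0), (5,3), (5,4) — 17 in total.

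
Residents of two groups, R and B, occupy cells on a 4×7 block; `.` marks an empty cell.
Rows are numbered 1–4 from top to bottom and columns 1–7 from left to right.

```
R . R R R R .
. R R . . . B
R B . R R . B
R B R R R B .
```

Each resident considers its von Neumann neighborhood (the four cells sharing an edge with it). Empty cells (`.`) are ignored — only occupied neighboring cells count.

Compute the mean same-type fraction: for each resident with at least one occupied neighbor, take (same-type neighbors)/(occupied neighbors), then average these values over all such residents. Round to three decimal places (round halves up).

0.741

(1,1)R — no occupied neighbors
(1,3)R 2/2
(1,4)R 2/2
(1,5)R 2/2
(1,6)R 1/1
(2,2)R 1/2
(2,3)R 2/2
(2,7)B 1/1
(3,1)R 1/2
(3,2)B 1/3
(3,4)R 2/2
(3,5)R 2/2
(3,7)B 1/1
(4,1)R 1/2
(4,2)B 1/3
(4,3)R 1/2
(4,4)R 3/3
(4,5)R 2/3
(4,6)B 0/1
Sum over 18 residents: 2/2 + 2/2 + 2/2 + 1/1 + 1/2 + 2/2 + 1/1 + 1/2 + 1/3 + 2/2 + 2/2 + 1/1 + 1/2 + 1/3 + 1/2 + 3/3 + 2/3 + 0/1 = 40/3; mean = 40/3 ÷ 18 = 20/27 = 0.740740… → 0.741.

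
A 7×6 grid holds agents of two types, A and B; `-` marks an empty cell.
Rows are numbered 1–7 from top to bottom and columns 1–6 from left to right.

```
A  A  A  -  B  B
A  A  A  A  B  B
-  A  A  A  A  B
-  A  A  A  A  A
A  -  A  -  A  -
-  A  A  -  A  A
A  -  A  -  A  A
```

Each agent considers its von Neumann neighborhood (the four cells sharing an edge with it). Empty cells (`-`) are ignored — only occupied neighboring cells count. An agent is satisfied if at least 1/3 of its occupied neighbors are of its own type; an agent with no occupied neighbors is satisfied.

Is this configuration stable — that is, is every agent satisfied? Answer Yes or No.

Yes

Row 1: (1,1)A 2/2 satisfied · (1,2)A 3/3 satisfied · (1,3)A 2/2 satisfied · (1,5)B 2/2 satisfied · (1,6)B 2/2 satisfied
Row 2: (2,1)A 2/2 satisfied · (2,2)A 4/4 satisfied · (2,3)A 4/4 satisfied · (2,4)A 2/3 satisfied · (2,5)B 2/4 satisfied · (2,6)B 3/3 satisfied
Row 3: (3,2)A 3/3 satisfied · (3,3)A 4/4 satisfied · (3,4)A 4/4 satisfied · (3,5)A 2/4 satisfied · (3,6)B 1/3 satisfied
Row 4: (4,2)A 2/2 satisfied · (4,3)A 4/4 satisfied · (4,4)A 3/3 satisfied · (4,5)A 4/4 satisfied · (4,6)A 1/2 satisfied
Row 5: (5,1)A 0/0 satisfied · (5,3)A 2/2 satisfied · (5,5)A 2/2 satisfied
Row 6: (6,2)A 1/1 satisfied · (6,3)A 3/3 satisfied · (6,5)A 3/3 satisfied · (6,6)A 2/2 satisfied
Row 7: (7,1)A 0/0 satisfied · (7,3)A 1/1 satisfied · (7,5)A 2/2 satisfied · (7,6)A 2/2 satisfied
All meet the threshold, so the configuration is stable.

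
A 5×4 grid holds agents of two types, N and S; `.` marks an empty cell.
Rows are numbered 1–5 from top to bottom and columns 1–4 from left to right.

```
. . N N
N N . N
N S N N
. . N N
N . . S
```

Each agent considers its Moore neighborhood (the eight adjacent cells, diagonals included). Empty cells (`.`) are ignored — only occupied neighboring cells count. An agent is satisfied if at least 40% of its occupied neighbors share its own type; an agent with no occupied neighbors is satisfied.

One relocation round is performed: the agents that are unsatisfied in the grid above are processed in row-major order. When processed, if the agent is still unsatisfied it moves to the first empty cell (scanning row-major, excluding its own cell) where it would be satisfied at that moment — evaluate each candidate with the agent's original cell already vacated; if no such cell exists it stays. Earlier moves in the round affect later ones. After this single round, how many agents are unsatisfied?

2

Initially unsatisfied (in order): (3,2), (5,4).
  (3,2): no empty cell satisfies it; stays.
  (5,4): no empty cell satisfies it; stays.
Resulting grid:
. . N N
N N . N
N S N N
. . N N
N . . S
Unsatisfied now: (3,2), (5,4).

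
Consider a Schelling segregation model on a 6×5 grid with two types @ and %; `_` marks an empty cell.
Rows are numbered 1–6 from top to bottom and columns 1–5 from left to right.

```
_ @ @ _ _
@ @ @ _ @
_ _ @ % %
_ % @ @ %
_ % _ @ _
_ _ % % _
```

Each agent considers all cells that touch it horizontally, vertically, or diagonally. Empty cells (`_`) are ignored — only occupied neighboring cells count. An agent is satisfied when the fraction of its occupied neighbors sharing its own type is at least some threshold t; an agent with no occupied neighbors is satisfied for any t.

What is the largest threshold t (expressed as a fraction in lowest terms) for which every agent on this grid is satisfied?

0/1

(1,2)@ 4/4
(1,3)@ 3/3
(2,1)@ 2/2
(2,2)@ 5/5
(2,3)@ 4/5
(2,5)@ 0/2
(3,3)@ 4/6
(3,4)% 2/7
(3,5)% 2/4
(4,2)% 1/3
(4,3)@ 3/6
(4,4)@ 3/6
(4,5)% 2/4
(5,2)% 2/3
(5,4)@ 2/5
(6,3)% 2/3
(6,4)% 1/2
The smallest same-type fraction is 0/2 at (2,5), which reduces to 0/1. Any threshold above that leaves this agent unsatisfied.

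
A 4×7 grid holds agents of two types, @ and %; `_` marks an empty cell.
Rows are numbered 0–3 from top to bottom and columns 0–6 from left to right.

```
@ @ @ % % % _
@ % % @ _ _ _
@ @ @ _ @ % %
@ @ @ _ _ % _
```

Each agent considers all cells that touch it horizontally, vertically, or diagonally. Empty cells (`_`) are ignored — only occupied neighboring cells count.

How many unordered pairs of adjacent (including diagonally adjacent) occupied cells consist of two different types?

Scan each occupied cell's neighbors to the right and below (and the two forward diagonals) so each pair is counted once.
From row 0: 8 unlike of 16 pairs (running 8/16).
From row 1: 7 unlike of 12 pairs (running 15/28).
From row 2: 2 unlike of 14 pairs (running 17/42).
From row 3: 0 unlike of 2 pairs (running 17/44).
Total adjacent occupied pairs: 44; unlike-type pairs: 17.

17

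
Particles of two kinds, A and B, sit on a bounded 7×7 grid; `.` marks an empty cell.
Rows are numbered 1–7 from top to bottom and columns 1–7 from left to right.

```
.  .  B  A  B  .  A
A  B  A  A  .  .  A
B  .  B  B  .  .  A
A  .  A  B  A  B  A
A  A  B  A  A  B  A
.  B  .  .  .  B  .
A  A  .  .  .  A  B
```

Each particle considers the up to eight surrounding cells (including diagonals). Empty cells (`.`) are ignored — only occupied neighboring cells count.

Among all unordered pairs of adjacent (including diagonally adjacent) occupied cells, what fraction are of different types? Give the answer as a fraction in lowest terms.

Scan each occupied cell's neighbors to the right and below (and the two forward diagonals) so each pair is counted once.
From row 1: 5 unlike of 9 pairs (running 5/9).
From row 2: 7 unlike of 11 pairs (running 12/20).
From row 3: 5 unlike of 9 pairs (running 17/29).
From row 4: 11 unlike of 20 pairs (running 28/49).
From row 5: 8 unlike of 12 pairs (running 36/61).
From row 6: 3 unlike of 4 pairs (running 39/65).
From row 7: 1 unlike of 2 pairs (running 40/67).
Total adjacent occupied pairs: 67; unlike-type pairs: 40.
40/67 is already in lowest terms.

40/67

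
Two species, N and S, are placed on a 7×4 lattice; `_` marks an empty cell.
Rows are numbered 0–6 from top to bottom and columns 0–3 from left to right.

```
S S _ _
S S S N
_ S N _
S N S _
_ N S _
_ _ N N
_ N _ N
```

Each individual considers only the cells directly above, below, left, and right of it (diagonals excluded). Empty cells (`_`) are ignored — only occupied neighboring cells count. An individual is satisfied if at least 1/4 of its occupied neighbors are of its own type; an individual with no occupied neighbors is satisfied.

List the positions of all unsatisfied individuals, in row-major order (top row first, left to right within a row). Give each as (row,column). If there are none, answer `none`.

(1,3), (2,2), (3,0)

(0,0)S 2/2 satisfied
(0,1)S 2/2 satisfied
(1,0)S 2/2 satisfied
(1,1)S 4/4 satisfied
(1,2)S 1/3 satisfied
(1,3)N 0/1 not
(2,1)S 1/3 satisfied
(2,2)N 0/3 not
(3,0)S 0/1 not
(3,1)N 1/4 satisfied
(3,2)S 1/3 satisfied
(4,1)N 1/2 satisfied
(4,2)S 1/3 satisfied
(5,2)N 1/2 satisfied
(5,3)N 2/2 satisfied
(6,1)N 0/0 satisfied
(6,3)N 1/1 satisfied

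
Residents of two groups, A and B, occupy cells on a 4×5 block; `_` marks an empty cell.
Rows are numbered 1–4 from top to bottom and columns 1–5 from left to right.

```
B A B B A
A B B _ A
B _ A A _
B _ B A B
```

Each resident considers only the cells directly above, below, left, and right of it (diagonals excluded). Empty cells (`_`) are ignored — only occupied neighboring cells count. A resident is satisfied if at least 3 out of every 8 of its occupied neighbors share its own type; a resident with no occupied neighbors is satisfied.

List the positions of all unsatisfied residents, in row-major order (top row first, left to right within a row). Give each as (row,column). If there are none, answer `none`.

Row 1: (1,1)B 0/2 unhappy · (1,2)A 0/3 unhappy · (1,3)B 2/3 ok · (1,4)B 1/2 ok · (1,5)A 1/2 ok
Row 2: (2,1)A 0/3 unhappy · (2,2)B 1/3 unhappy · (2,3)B 2/3 ok · (2,5)A 1/1 ok
Row 3: (3,1)B 1/2 ok · (3,3)A 1/3 unhappy · (3,4)A 2/2 ok
Row 4: (4,1)B 1/1 ok · (4,3)B 0/2 unhappy · (4,4)A 1/3 unhappy · (4,5)B 0/1 unhappy

(1,1), (1,2), (2,1), (2,2), (3,3), (4,3), (4,4), (4,5)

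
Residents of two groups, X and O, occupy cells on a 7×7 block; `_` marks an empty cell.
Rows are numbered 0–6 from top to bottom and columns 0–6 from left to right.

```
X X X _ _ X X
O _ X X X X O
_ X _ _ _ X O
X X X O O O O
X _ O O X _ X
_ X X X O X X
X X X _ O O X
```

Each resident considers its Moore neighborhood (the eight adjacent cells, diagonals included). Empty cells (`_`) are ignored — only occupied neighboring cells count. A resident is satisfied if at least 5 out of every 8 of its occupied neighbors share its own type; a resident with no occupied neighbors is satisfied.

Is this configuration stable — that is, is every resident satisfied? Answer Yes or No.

No

Row 0: (0,0)X 1/2 not · (0,1)X 3/4 satisfied · (0,2)X 3/3 satisfied · (0,5)X 3/4 satisfied · (0,6)X 2/3 satisfied
Row 1: (1,0)O 0/3 not · (1,2)X 4/4 satisfied · (1,3)X 3/3 satisfied · (1,4)X 4/4 satisfied · (1,5)X 4/6 satisfied · (1,6)O 1/5 not
Row 2: (2,1)X 4/5 satisfied · (2,5)X 2/7 not · (2,6)O 3/5 not
Row 3: (3,0)X 3/3 satisfied · (3,1)X 4/5 satisfied · (3,2)X 2/5 not · (3,3)O 3/5 not · (3,4)O 3/5 not · (3,5)O 3/6 not · (3,6)O 2/4 not
Row 4: (4,0)X 3/3 satisfied · (4,2)O 2/7 not · (4,3)O 4/8 not · (4,4)X 2/7 not · (4,6)X 2/4 not
Row 5: (5,1)X 5/6 satisfied · (5,2)X 4/6 satisfied · (5,3)X 3/7 not · (5,4)O 3/6 not · (5,5)X 4/7 not · (5,6)X 3/4 satisfied
Row 6: (6,0)X 2/2 satisfied · (6,1)X 4/4 satisfied · (6,2)X 4/4 satisfied · (6,4)O 2/4 not · (6,5)O 2/5 not · (6,6)X 2/3 satisfied
For instance (0,0) has only 1/2 same-type neighbors, below 5/8.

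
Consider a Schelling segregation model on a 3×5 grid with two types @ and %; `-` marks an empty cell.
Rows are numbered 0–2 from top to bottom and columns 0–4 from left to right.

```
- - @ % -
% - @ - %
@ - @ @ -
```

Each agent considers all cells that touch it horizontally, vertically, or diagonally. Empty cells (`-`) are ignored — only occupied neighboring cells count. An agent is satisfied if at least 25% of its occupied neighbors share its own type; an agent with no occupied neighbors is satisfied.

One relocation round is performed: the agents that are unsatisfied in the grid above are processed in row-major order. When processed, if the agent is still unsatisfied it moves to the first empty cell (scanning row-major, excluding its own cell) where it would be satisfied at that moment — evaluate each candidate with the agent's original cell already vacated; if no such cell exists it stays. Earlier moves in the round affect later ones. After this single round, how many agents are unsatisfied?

0

Initially unsatisfied (in order): (1,0), (2,0).
  (1,0) → (0,0).
  (2,0): now satisfied by earlier moves; stays.
Resulting grid:
% - @ % -
- - @ - %
@ - @ @ -
All satisfied now.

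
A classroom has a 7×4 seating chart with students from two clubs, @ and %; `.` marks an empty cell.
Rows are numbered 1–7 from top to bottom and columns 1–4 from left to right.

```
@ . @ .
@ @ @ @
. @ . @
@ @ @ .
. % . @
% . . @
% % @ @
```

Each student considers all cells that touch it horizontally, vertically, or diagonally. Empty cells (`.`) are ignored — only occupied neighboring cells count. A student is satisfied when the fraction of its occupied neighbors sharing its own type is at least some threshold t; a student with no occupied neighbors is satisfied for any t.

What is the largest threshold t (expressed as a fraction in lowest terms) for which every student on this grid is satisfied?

1/4

(1,1)@ 2/2
(1,3)@ 3/3
(2,1)@ 3/3
(2,2)@ 5/5
(2,3)@ 5/5
(2,4)@ 3/3
(3,2)@ 6/6
(3,4)@ 3/3
(4,1)@ 2/3
(4,2)@ 3/4
(4,3)@ 4/5
(5,2)% 1/4
(5,4)@ 2/2
(6,1)% 3/3
(6,4)@ 3/3
(7,1)% 2/2
(7,2)% 2/3
(7,3)@ 2/3
(7,4)@ 2/2
The smallest same-type fraction is 1/4 at (5,2), which reduces to 1/4. Any threshold above that leaves this student unsatisfied.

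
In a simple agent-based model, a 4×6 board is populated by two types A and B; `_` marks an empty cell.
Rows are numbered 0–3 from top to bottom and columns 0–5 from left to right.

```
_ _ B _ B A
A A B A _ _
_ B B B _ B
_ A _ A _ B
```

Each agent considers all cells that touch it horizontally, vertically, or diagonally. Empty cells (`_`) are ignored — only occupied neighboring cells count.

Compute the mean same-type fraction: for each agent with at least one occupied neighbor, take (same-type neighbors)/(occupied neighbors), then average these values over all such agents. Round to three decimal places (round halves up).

0.359

Row 0: (0,2)B 1/3 · (0,4)B 0/2 · (0,5)A 0/1
Row 1: (1,0)A 1/2 · (1,1)A 1/5 · (1,2)B 4/6 · (1,3)A 0/5
Row 2: (2,1)B 2/5 · (2,2)B 3/7 · (2,3)B 2/4 · (2,5)B 1/1
Row 3: (3,1)A 0/2 · (3,3)A 0/2 · (3,5)B 1/1
Sum over 14 agents: 1/3 + 0/2 + 0/1 + 1/2 + 1/5 + 4/6 + 0/5 + 2/5 + 3/7 + 2/4 + 1/1 + 0/2 + 0/2 + 1/1 = 176/35; mean = 176/35 ÷ 14 = 88/245 = 0.359183… → 0.359.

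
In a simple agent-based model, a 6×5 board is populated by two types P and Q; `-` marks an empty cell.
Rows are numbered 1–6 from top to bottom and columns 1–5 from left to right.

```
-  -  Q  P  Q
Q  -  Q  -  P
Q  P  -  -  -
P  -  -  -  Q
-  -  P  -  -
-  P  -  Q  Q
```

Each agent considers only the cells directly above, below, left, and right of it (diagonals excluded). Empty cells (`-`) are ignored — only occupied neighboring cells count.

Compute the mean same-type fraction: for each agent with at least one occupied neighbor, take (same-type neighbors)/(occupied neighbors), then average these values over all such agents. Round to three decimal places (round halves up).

(1,3)Q 1/2
(1,4)P 0/2
(1,5)Q 0/2
(2,1)Q 1/1
(2,3)Q 1/1
(2,5)P 0/1
(3,1)Q 1/3
(3,2)P 0/1
(4,1)P 0/1
(4,5)Q — no occupied neighbors
(5,3)P — no occupied neighbors
(6,2)P — no occupied neighbors
(6,4)Q 1/1
(6,5)Q 1/1
Sum over 11 agents: 1/2 + 0/2 + 0/2 + 1/1 + 1/1 + 0/1 + 1/3 + 0/1 + 0/1 + 1/1 + 1/1 = 29/6; mean = 29/6 ÷ 11 = 29/66 = 0.439393… → 0.439.

0.439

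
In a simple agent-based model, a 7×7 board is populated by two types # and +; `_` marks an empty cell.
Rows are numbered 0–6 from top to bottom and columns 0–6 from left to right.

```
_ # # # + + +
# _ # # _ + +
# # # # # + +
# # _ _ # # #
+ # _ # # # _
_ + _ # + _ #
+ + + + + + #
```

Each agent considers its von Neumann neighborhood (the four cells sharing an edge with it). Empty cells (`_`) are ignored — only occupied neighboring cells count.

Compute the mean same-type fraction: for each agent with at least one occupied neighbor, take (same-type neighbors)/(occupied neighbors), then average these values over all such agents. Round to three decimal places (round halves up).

(0,1)# 1/1
(0,2)# 3/3
(0,3)# 2/3
(0,4)+ 1/2
(0,5)+ 3/3
(0,6)+ 2/2
(1,0)# 1/1
(1,2)# 3/3
(1,3)# 3/3
(1,5)+ 3/3
(1,6)+ 3/3
(2,0)# 3/3
(2,1)# 3/3
(2,2)# 3/3
(2,3)# 3/3
(2,4)# 2/3
(2,5)+ 2/4
(2,6)+ 2/3
(3,0)# 2/3
(3,1)# 3/3
(3,4)# 3/3
(3,5)# 3/4
(3,6)# 1/2
(4,0)+ 0/2
(4,1)# 1/3
(4,3)# 2/2
(4,4)# 3/4
(4,5)# 2/2
(5,1)+ 1/2
(5,3)# 1/3
(5,4)+ 1/3
(5,6)# 1/1
(6,0)+ 1/1
(6,1)+ 3/3
(6,2)+ 2/2
(6,3)+ 2/3
(6,4)+ 3/3
(6,5)+ 1/2
(6,6)# 1/2
Sum over 39 agents: 1/1 + 3/3 + 2/3 + 1/2 + 3/3 + 2/2 + 1/1 + 3/3 + 3/3 + 3/3 + 3/3 + 3/3 + 3/3 + 3/3 + 3/3 + 2/3 + 2/4 + 2/3 + 2/3 + 3/3 + 3/3 + 3/4 + 1/2 + 0/2 + 1/3 + 2/2 + 3/4 + 2/2 + 1/2 + 1/3 + 1/3 + 1/1 + 1/1 + 3/3 + 2/2 + 2/3 + 3/3 + 1/2 + 1/2 = 185/6; mean = 185/6 ÷ 39 = 185/234 = 0.790598… → 0.791.

0.791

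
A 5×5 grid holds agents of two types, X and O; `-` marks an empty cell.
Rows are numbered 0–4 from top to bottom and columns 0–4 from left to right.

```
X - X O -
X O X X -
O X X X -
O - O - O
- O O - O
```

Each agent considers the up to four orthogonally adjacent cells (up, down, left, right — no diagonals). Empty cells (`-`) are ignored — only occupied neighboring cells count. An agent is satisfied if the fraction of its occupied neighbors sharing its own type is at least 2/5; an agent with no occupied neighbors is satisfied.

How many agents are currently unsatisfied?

(0,0)X 1/1 satisfied
(0,2)X 1/2 satisfied
(0,3)O 0/2 not
(1,0)X 1/3 not
(1,1)O 0/3 not
(1,2)X 3/4 satisfied
(1,3)X 2/3 satisfied
(2,0)O 1/3 not
(2,1)X 1/3 not
(2,2)X 3/4 satisfied
(2,3)X 2/2 satisfied
(3,0)O 1/1 satisfied
(3,2)O 1/2 satisfied
(3,4)O 1/1 satisfied
(4,1)O 1/1 satisfied
(4,2)O 2/2 satisfied
(4,4)O 1/1 satisfied
Unsatisfied: (0,3), (1,0), (1,1), (2,0), (2,1) — 5 in total.

5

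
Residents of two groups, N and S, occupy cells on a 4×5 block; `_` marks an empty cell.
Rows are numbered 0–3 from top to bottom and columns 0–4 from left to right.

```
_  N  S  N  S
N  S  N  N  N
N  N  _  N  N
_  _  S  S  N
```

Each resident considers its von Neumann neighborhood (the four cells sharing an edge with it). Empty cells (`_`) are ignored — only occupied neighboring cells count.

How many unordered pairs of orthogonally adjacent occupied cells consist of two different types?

11

Scan each occupied cell's neighbors to the right and below so each pair is counted once.
Row 0: N(0,1)–S(0,2)≠ N(0,1)–S(1,1)≠ S(0,2)–N(0,3)≠ S(0,2)–N(1,2)≠ N(0,3)–S(0,4)≠ N(0,3)–N(1,3)= S(0,4)–N(1,4)≠  → 6/7 unlike.
Row 1: N(1,0)–S(1,1)≠ N(1,0)–N(2,0)= S(1,1)–N(1,2)≠ S(1,1)–N(2,1)≠ N(1,2)–N(1,3)= N(1,3)–N(1,4)= N(1,3)–N(2,3)= N(1,4)–N(2,4)=  → 3/8 unlike.
Row 2: N(2,0)–N(2,1)= N(2,3)–N(2,4)= N(2,3)–S(3,3)≠ N(2,4)–N(3,4)=  → 1/4 unlike.
Row 3: S(3,2)–S(3,3)= S(3,3)–N(3,4)≠  → 1/2 unlike.
Total adjacent occupied pairs: 21; unlike-type pairs: 11.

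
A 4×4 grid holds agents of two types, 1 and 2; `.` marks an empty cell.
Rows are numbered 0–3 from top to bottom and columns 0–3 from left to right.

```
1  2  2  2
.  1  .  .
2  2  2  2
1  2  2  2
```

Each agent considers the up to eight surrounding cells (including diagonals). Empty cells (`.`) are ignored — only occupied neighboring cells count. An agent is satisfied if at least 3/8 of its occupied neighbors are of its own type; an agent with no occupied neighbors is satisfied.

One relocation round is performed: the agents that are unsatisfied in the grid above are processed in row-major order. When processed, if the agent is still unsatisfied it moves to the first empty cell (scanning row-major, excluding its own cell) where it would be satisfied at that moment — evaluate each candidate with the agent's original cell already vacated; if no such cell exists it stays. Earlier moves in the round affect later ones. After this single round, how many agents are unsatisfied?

2

Initially unsatisfied (in order): (0,1), (1,1), (3,0).
  (0,1) → (1,0).
  (1,1): no empty cell satisfies it; stays.
  (3,0) → (0,1).
Resulting grid:
1 1 2 2
2 1 . .
2 2 2 2
. 2 2 2
Unsatisfied now: (0,2), (1,1).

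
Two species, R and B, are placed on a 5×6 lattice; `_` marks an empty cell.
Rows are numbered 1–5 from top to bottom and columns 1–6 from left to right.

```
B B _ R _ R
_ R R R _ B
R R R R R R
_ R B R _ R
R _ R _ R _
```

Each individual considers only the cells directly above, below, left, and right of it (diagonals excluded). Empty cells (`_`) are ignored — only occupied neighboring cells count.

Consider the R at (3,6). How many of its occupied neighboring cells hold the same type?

Occupied neighbors of (3,6): (2,6)=B, (4,6)=R, (3,5)=R.
Same type (R): 2 of 3.

2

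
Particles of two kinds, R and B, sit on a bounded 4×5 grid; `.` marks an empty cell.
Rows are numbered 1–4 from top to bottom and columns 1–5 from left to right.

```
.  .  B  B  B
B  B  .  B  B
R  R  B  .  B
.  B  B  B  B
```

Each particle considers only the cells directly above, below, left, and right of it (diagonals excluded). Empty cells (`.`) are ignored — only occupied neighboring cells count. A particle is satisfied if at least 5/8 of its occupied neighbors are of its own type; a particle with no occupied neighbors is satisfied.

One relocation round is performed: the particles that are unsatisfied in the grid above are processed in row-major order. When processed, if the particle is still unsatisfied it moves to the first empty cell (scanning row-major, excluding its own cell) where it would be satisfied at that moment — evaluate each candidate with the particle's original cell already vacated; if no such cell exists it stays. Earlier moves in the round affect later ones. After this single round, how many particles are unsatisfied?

Initially unsatisfied (in order): (2,1), (2,2), (3,1), (3,2), (3,3), (4,2).
  (2,1) → (1,1).
  (2,2) → (1,2).
  (3,1): now satisfied by earlier moves; stays.
  (3,2): no empty cell satisfies it; stays.
  (3,3) → (2,3).
  (4,2) → (2,2).
Resulting grid:
B B B B B
. B B B B
R R . . B
. . B B B
Unsatisfied now: (3,2).

1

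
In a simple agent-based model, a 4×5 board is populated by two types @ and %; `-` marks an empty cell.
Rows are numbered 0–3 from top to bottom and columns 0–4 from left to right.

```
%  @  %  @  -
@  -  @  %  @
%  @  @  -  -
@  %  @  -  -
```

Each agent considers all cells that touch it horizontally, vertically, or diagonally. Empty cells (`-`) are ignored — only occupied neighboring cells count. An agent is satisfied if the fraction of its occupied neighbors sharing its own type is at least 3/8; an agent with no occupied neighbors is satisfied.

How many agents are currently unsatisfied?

6

(0,0)% 0/2 ✗
(0,1)@ 2/4 ✓
(0,2)% 1/4 ✗
(0,3)@ 2/4 ✓
(1,0)@ 2/4 ✓
(1,2)@ 4/6 ✓
(1,3)% 1/5 ✗
(1,4)@ 1/2 ✓
(2,0)% 1/4 ✗
(2,1)@ 5/7 ✓
(2,2)@ 3/5 ✓
(3,0)@ 1/3 ✗
(3,1)% 1/5 ✗
(3,2)@ 2/3 ✓
Unsatisfied: (0,0), (0,2), (1,3), (2,0), (3,0), (3,1) — 6 in total.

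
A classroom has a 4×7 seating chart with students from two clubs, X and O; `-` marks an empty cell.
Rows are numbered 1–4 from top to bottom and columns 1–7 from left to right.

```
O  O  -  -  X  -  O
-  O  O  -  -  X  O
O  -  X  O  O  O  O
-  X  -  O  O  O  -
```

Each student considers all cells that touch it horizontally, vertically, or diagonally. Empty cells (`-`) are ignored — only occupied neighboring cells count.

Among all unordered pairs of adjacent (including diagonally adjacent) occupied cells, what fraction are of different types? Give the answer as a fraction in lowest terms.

Scan each occupied cell's neighbors to the right and below (and the two forward diagonals) so each pair is counted once.
Row 1: O(1,1)–O(1,2)= O(1,1)–O(2,2)= O(1,2)–O(2,2)= O(1,2)–O(2,3)= X(1,5)–X(2,6)= O(1,7)–O(2,7)= O(1,7)–X(2,6)≠  → 1/7 unlike.
Row 2: O(2,2)–O(2,3)= O(2,2)–X(3,3)≠ O(2,2)–O(3,1)= O(2,3)–X(3,3)≠ O(2,3)–O(3,4)= X(2,6)–O(2,7)≠ X(2,6)–O(3,6)≠ X(2,6)–O(3,7)≠ X(2,6)–O(3,5)≠ O(2,7)–O(3,7)= O(2,7)–O(3,6)=  → 6/11 unlike.
Row 3: O(3,1)–X(4,2)≠ X(3,3)–O(3,4)≠ X(3,3)–O(4,4)≠ X(3,3)–X(4,2)= O(3,4)–O(3,5)= O(3,4)–O(4,4)= O(3,4)–O(4,5)= O(3,5)–O(3,6)= O(3,5)–O(4,5)= O(3,5)–O(4,6)= O(3,5)–O(4,4)= O(3,6)–O(3,7)= O(3,6)–O(4,6)= O(3,6)–O(4,5)= O(3,7)–O(4,6)=  → 3/15 unlike.
Row 4: O(4,4)–O(4,5)= O(4,5)–O(4,6)=  → 0/2 unlike.
Total adjacent occupied pairs: 35; unlike-type pairs: 10.
10/35 reduces to 2/7.

2/7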